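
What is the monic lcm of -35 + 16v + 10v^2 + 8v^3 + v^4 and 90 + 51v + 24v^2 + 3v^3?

-210 + 61v + 76v^2 + 58v^3 + 14v^4 + v^5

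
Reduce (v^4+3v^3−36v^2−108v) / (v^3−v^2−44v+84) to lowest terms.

(v^3+9v^2+18v)/(v^2+5v−14)

Apply the Euclidean algorithm:
  v^4+3v^3−36v^2−108v = (v+4)(v^3−v^2−44v+84) + (12v^2−16v−336)
  v^3−v^2−44v+84 = ((1/12)v+1/36)(12v^2−16v−336) + (−(140/9)v+280/3)
  12v^2−16v−336 = (−(27/35)v−18/5)(−(140/9)v+280/3) + (0)
Last nonzero remainder: −(140/9)v+280/3. Dividing through by −140/9 gives the monic gcd v−6.
Cancel v−6 from numerator and denominator to get the reduced form.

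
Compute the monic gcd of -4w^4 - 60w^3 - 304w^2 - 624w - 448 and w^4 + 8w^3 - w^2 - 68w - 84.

w^3 + 11w^2 + 32w + 28

By polynomial division,
  -4w^4 - 60w^3 - 304w^2 - 624w - 448 = (-4)(w^4 + 8w^3 - w^2 - 68w - 84) + (-28w^3 - 308w^2 - 896w - 784)
  w^4 + 8w^3 - w^2 - 68w - 84 = (-(1/28)w + 3/28)(-28w^3 - 308w^2 - 896w - 784) + (0)
Last nonzero remainder: -28w^3 - 308w^2 - 896w - 784. Dividing through by -28 gives the monic gcd w^3 + 11w^2 + 32w + 28.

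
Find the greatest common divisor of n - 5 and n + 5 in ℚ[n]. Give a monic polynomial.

1

Apply the Euclidean algorithm:
  n - 5 = (n + 5) + (-10)
  n + 5 = (-(1/10)n - 1/2)(-10) + (0)
The last nonzero remainder is the constant -10, so the polynomials are coprime and gcd = 1.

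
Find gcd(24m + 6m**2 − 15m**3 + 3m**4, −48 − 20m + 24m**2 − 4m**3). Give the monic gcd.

−4 − 3m + m**2

Apply the Euclidean algorithm:
  3m**4 − 15m**3 + 6m**2 + 24m = (−(3/4)m − 3/4)(−4m**3 + 24m**2 − 20m − 48) + (9m**2 − 27m − 36)
  −4m**3 + 24m**2 − 20m − 48 = (−(4/9)m + 4/3)(9m**2 − 27m − 36) + (0)
Last nonzero remainder: 9m**2 − 27m − 36. Dividing through by 9 gives the monic gcd m**2 − 3m − 4.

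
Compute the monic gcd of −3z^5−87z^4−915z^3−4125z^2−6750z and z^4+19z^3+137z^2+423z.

z^2+9z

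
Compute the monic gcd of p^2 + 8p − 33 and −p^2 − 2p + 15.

Repeated division with remainder:
  p^2 + 8p − 33 = (−1)(−p^2 − 2p + 15) + (6p − 18)
  −p^2 − 2p + 15 = (−(1/6)p − 5/6)(6p − 18) + (0)
Last nonzero remainder: 6p − 18. Dividing through by 6 gives the monic gcd p − 3.

p − 3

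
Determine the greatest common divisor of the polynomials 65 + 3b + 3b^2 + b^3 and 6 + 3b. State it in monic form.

Apply the Euclidean algorithm:
  b^3 + 3b^2 + 3b + 65 = ((1/3)b^2 + (1/3)b + 1/3)(3b + 6) + (63)
  3b + 6 = ((1/21)b + 2/21)(63) + (0)
The last nonzero remainder is the constant 63, so the polynomials are coprime and gcd = 1.

1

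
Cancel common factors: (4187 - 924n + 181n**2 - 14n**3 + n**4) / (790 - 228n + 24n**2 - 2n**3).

Repeated division with remainder:
  n**4 - 14n**3 + 181n**2 - 924n + 4187 = (-(1/2)n + 1)(-2n**3 + 24n**2 - 228n + 790) + (43n**2 - 301n + 3397)
  -2n**3 + 24n**2 - 228n + 790 = (-(2/43)n + 10/43)(43n**2 - 301n + 3397) + (0)
Last nonzero remainder: 43n**2 - 301n + 3397. Dividing through by 43 gives the monic gcd n**2 - 7n + 79.
Cancel n**2 - 7n + 79 from numerator and denominator to get the reduced form.

(-53 + 7n - n**2)/(-10 + 2n)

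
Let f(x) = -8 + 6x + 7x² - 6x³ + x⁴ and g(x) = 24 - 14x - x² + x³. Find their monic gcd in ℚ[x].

-2 + x

Apply the Euclidean algorithm:
  x⁴ - 6x³ + 7x² + 6x - 8 = (x - 5)(x³ - x² - 14x + 24) + (16x² - 88x + 112)
  x³ - x² - 14x + 24 = ((1/16)x + 9/32)(16x² - 88x + 112) + ((15/4)x - 15/2)
  16x² - 88x + 112 = ((64/15)x - 224/15)((15/4)x - 15/2) + (0)
Last nonzero remainder: (15/4)x - 15/2. Dividing through by 15/4 gives the monic gcd x - 2.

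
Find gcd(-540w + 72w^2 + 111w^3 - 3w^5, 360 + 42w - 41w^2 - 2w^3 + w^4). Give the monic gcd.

-90 - 33w + 2w^2 + w^3

Euclidean algorithm in ℚ[w]:
  -3w^5 + 111w^3 + 72w^2 - 540w = (-3w - 6)(w^4 - 2w^3 - 41w^2 + 42w + 360) + (-24w^3 - 48w^2 + 792w + 2160)
  w^4 - 2w^3 - 41w^2 + 42w + 360 = (-(1/24)w + 1/6)(-24w^3 - 48w^2 + 792w + 2160) + (0)
Last nonzero remainder: -24w^3 - 48w^2 + 792w + 2160. Dividing through by -24 gives the monic gcd w^3 + 2w^2 - 33w - 90.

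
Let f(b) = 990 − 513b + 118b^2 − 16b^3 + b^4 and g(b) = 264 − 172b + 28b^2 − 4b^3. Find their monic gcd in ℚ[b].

Apply the Euclidean algorithm:
  b^4 − 16b^3 + 118b^2 − 513b + 990 = (−(1/4)b + 9/4)(−4b^3 + 28b^2 − 172b + 264) + (12b^2 − 60b + 396)
  −4b^3 + 28b^2 − 172b + 264 = (−(1/3)b + 2/3)(12b^2 − 60b + 396) + (0)
Last nonzero remainder: 12b^2 − 60b + 396. Dividing through by 12 gives the monic gcd b^2 − 5b + 33.

33 − 5b + b^2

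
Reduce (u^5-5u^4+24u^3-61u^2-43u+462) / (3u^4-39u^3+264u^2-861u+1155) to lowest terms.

(u^3+u^2+19u+42)/(3u^2-21u+105)

Apply the Euclidean algorithm:
  u^5-5u^4+24u^3-61u^2-43u+462 = ((1/3)u+8/3)(3u^4-39u^3+264u^2-861u+1155) + (40u^3-478u^2+1868u-2618)
  3u^4-39u^3+264u^2-861u+1155 = ((3/40)u-63/800)(40u^3-478u^2+1868u-2618) + ((34503/400)u^2-(103509/200)u+379533/400)
  40u^3-478u^2+1868u-2618 = ((16000/34503)u-13600/4929)((34503/400)u^2-(103509/200)u+379533/400) + (0)
Last nonzero remainder: (34503/400)u^2-(103509/200)u+379533/400. Dividing through by 34503/400 gives the monic gcd u^2-6u+11.
Cancel u^2-6u+11 from numerator and denominator to get the reduced form.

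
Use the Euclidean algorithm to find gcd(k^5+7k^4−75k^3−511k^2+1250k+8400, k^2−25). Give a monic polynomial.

By polynomial division,
  k^5+7k^4−75k^3−511k^2+1250k+8400 = (k^3+7k^2−50k−336)(k^2−25) + (0)
The last nonzero remainder k^2−25 is already monic.

k^2−25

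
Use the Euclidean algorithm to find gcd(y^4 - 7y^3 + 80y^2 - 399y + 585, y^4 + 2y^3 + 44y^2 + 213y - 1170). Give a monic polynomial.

y^3 - 4y^2 + 68y - 195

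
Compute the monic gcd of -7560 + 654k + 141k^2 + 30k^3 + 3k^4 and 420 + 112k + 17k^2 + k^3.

10 + k

Apply the Euclidean algorithm:
  3k^4 + 30k^3 + 141k^2 + 654k - 7560 = (3k - 21)(k^3 + 17k^2 + 112k + 420) + (162k^2 + 1746k + 1260)
  k^3 + 17k^2 + 112k + 420 = ((1/162)k + 28/729)(162k^2 + 1746k + 1260) + ((3010/81)k + 30100/81)
  162k^2 + 1746k + 1260 = ((6561/1505)k + 729/215)((3010/81)k + 30100/81) + (0)
Last nonzero remainder: (3010/81)k + 30100/81. Dividing through by 3010/81 gives the monic gcd k + 10.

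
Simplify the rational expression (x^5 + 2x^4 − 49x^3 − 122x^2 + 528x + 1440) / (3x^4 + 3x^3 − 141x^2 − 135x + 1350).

By polynomial division,
  x^5 + 2x^4 − 49x^3 − 122x^2 + 528x + 1440 = ((1/3)x + 1/3)(3x^4 + 3x^3 − 141x^2 − 135x + 1350) + (−3x^3 − 30x^2 + 123x + 990)
  3x^4 + 3x^3 − 141x^2 − 135x + 1350 = (−x + 9)(−3x^3 − 30x^2 + 123x + 990) + (252x^2 − 252x − 7560)
  −3x^3 − 30x^2 + 123x + 990 = (−(1/84)x − 11/84)(252x^2 − 252x − 7560) + (0)
Last nonzero remainder: 252x^2 − 252x − 7560. Dividing through by 252 gives the monic gcd x^2 − x − 30.
Cancel x^2 − x − 30 from numerator and denominator to get the reduced form.

(x^3 + 3x^2 − 16x − 48)/(3x^2 + 6x − 45)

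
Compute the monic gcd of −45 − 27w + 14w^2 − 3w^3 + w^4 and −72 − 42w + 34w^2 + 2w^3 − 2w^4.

−3 − 2w + w^2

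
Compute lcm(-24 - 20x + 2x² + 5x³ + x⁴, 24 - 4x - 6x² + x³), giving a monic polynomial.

Euclidean algorithm in ℚ[x]:
  x⁴ + 5x³ + 2x² - 20x - 24 = (x + 11)(x³ - 6x² - 4x + 24) + (72x² - 288)
  x³ - 6x² - 4x + 24 = ((1/72)x - 1/12)(72x² - 288) + (0)
Last nonzero remainder: 72x² - 288. Dividing through by 72 gives the monic gcd x² - 4.
Then lcm(f, g) = f·g / gcd(f, g); expanding and making the result monic gives the answer.

144 + 96x - 32x² - 28x³ - x⁴ + x⁵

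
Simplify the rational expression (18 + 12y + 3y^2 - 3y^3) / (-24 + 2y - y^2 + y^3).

(-6 - 6y - 3y^2)/(8 + 2y + y^2)

Euclidean algorithm in ℚ[y]:
  -3y^3 + 3y^2 + 12y + 18 = (-3)(y^3 - y^2 + 2y - 24) + (18y - 54)
  y^3 - y^2 + 2y - 24 = ((1/18)y^2 + (1/9)y + 4/9)(18y - 54) + (0)
Last nonzero remainder: 18y - 54. Dividing through by 18 gives the monic gcd y - 3.
Cancel y - 3 from numerator and denominator to get the reduced form.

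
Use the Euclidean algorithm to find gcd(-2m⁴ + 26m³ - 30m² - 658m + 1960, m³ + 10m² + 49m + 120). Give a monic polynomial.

By polynomial division,
  -2m⁴ + 26m³ - 30m² - 658m + 1960 = (-2m + 46)(m³ + 10m² + 49m + 120) + (-392m² - 2672m - 3560)
  m³ + 10m² + 49m + 120 = (-(1/392)m - 39/4802)(-392m² - 2672m - 3560) + ((43740/2401)m + 218700/2401)
  -392m² - 2672m - 3560 = (-(235298/10935)m - 427378/10935)((43740/2401)m + 218700/2401) + (0)
Last nonzero remainder: (43740/2401)m + 218700/2401. Dividing through by 43740/2401 gives the monic gcd m + 5.

m + 5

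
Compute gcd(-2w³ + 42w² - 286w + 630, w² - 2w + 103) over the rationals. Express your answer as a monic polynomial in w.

Repeated division with remainder:
  -2w³ + 42w² - 286w + 630 = (-2w + 38)(w² - 2w + 103) + (-4w - 3284)
  w² - 2w + 103 = (-(1/4)w + 823/4)(-4w - 3284) + (675786)
  -4w - 3284 = (-(2/337893)w - 1642/337893)(675786) + (0)
The last nonzero remainder is the constant 675786, so the polynomials are coprime and gcd = 1.

1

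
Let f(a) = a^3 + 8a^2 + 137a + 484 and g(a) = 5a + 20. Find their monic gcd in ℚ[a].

Repeated division with remainder:
  a^3 + 8a^2 + 137a + 484 = ((1/5)a^2 + (4/5)a + 121/5)(5a + 20) + (0)
Last nonzero remainder: 5a + 20. Dividing through by 5 gives the monic gcd a + 4.

a + 4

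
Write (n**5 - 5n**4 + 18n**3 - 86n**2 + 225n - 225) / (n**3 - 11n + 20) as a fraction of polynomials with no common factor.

Apply the Euclidean algorithm:
  n**5 - 5n**4 + 18n**3 - 86n**2 + 225n - 225 = (n**2 - 5n + 29)(n**3 - 11n + 20) + (-161n**2 + 644n - 805)
  n**3 - 11n + 20 = (-(1/161)n - 4/161)(-161n**2 + 644n - 805) + (0)
Last nonzero remainder: -161n**2 + 644n - 805. Dividing through by -161 gives the monic gcd n**2 - 4n + 5.
Cancel n**2 - 4n + 5 from numerator and denominator to get the reduced form.

(n**3 - n**2 + 9n - 45)/(n + 4)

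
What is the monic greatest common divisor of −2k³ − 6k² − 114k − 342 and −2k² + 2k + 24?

k + 3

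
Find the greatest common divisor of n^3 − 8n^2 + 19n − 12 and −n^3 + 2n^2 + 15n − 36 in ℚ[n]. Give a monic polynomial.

n − 3

Repeated division with remainder:
  n^3 − 8n^2 + 19n − 12 = (−1)(−n^3 + 2n^2 + 15n − 36) + (−6n^2 + 34n − 48)
  −n^3 + 2n^2 + 15n − 36 = ((1/6)n + 11/18)(−6n^2 + 34n − 48) + ((20/9)n − 20/3)
  −6n^2 + 34n − 48 = (−(27/10)n + 36/5)((20/9)n − 20/3) + (0)
Last nonzero remainder: (20/9)n − 20/3. Dividing through by 20/9 gives the monic gcd n − 3.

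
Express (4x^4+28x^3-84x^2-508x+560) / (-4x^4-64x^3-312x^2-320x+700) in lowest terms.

(-x+4)/(x+5)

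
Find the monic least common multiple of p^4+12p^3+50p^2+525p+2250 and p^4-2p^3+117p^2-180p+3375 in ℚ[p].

p^6+13p^5+137p^4+1475p^3+6525p^2+41625p+168750

By polynomial division,
  p^4+12p^3+50p^2+525p+2250 = (p^4-2p^3+117p^2-180p+3375) + (14p^3-67p^2+705p-1125)
  p^4-2p^3+117p^2-180p+3375 = ((1/14)p+39/196)(14p^3-67p^2+705p-1125) + ((15675/196)p^2-(47025/196)p+705375/196)
  14p^3-67p^2+705p-1125 = ((2744/15675)p-196/627)((15675/196)p^2-(47025/196)p+705375/196) + (0)
Last nonzero remainder: (15675/196)p^2-(47025/196)p+705375/196. Dividing through by 15675/196 gives the monic gcd p^2-3p+45.
Then lcm(f, g) = f·g / gcd(f, g); expanding and making the result monic gives the answer.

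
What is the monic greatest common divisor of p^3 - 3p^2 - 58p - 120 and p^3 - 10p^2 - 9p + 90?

Apply the Euclidean algorithm:
  p^3 - 3p^2 - 58p - 120 = (p^3 - 10p^2 - 9p + 90) + (7p^2 - 49p - 210)
  p^3 - 10p^2 - 9p + 90 = ((1/7)p - 3/7)(7p^2 - 49p - 210) + (0)
Last nonzero remainder: 7p^2 - 49p - 210. Dividing through by 7 gives the monic gcd p^2 - 7p - 30.

p^2 - 7p - 30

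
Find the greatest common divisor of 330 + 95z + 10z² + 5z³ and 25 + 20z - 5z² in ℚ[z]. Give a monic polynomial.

1

Euclidean algorithm in ℚ[z]:
  5z³ + 10z² + 95z + 330 = (-z - 6)(-5z² + 20z + 25) + (240z + 480)
  -5z² + 20z + 25 = (-(1/48)z + 1/8)(240z + 480) + (-35)
  240z + 480 = (-(48/7)z - 96/7)(-35) + (0)
The last nonzero remainder is the constant -35, so the polynomials are coprime and gcd = 1.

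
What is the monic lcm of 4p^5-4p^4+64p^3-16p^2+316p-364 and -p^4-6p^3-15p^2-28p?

Euclidean algorithm in ℚ[p]:
  4p^5-4p^4+64p^3-16p^2+316p-364 = (-4p+28)(-p^4-6p^3-15p^2-28p) + (172p^3+292p^2+1100p-364)
  -p^4-6p^3-15p^2-28p = (-(1/172)p-185/7396)(172p^3+292p^2+1100p-364) + (-(2405/1849)p^2-(4810/1849)p-16835/1849)
  172p^3+292p^2+1100p-364 = (-(318028/2405)p+7396/185)(-(2405/1849)p^2-(4810/1849)p-16835/1849) + (0)
Last nonzero remainder: -(2405/1849)p^2-(4810/1849)p-16835/1849. Dividing through by -2405/1849 gives the monic gcd p^2+2p+7.
Then lcm(f, g) = f·g / gcd(f, g); expanding and making the result monic gives the answer.

p^7+3p^6+12p^5+60p^4+63p^3+225p^2-364p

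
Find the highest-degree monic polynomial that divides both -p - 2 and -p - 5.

Repeated division with remainder:
  -p - 2 = (-p - 5) + (3)
  -p - 5 = (-(1/3)p - 5/3)(3) + (0)
The last nonzero remainder is the constant 3, so the polynomials are coprime and gcd = 1.

1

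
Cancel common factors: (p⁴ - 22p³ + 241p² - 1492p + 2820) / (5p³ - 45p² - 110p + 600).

Apply the Euclidean algorithm:
  p⁴ - 22p³ + 241p² - 1492p + 2820 = ((1/5)p - 13/5)(5p³ - 45p² - 110p + 600) + (146p² - 1898p + 4380)
  5p³ - 45p² - 110p + 600 = ((5/146)p + 10/73)(146p² - 1898p + 4380) + (0)
Last nonzero remainder: 146p² - 1898p + 4380. Dividing through by 146 gives the monic gcd p² - 13p + 30.
Cancel p² - 13p + 30 from numerator and denominator to get the reduced form.

(p² - 9p + 94)/(5p + 20)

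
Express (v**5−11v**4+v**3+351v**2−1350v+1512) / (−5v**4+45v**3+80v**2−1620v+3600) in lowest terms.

(−v**3+13v**2−51v+63)/(5v**2−55v+150)

Repeated division with remainder:
  v**5−11v**4+v**3+351v**2−1350v+1512 = (−(1/5)v+2/5)(−5v**4+45v**3+80v**2−1620v+3600) + (−v**3−5v**2+18v+72)
  −5v**4+45v**3+80v**2−1620v+3600 = (5v−70)(−v**3−5v**2+18v+72) + (−360v**2−720v+8640)
  −v**3−5v**2+18v+72 = ((1/360)v+1/120)(−360v**2−720v+8640) + (0)
Last nonzero remainder: −360v**2−720v+8640. Dividing through by −360 gives the monic gcd v**2+2v−24.
Cancel v**2+2v−24 from numerator and denominator to get the reduced form.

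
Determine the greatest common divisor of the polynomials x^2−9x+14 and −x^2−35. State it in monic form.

1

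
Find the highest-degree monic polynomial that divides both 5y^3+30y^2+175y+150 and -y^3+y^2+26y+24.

y+1

Apply the Euclidean algorithm:
  5y^3+30y^2+175y+150 = (-5)(-y^3+y^2+26y+24) + (35y^2+305y+270)
  -y^3+y^2+26y+24 = (-(1/35)y+68/245)(35y^2+305y+270) + (-(2496/49)y-2496/49)
  35y^2+305y+270 = (-(1715/2496)y-2205/416)(-(2496/49)y-2496/49) + (0)
Last nonzero remainder: -(2496/49)y-2496/49. Dividing through by -2496/49 gives the monic gcd y+1.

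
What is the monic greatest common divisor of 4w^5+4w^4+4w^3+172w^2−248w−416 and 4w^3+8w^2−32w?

w^2+2w−8

By polynomial division,
  4w^5+4w^4+4w^3+172w^2−248w−416 = (w^2−w+11)(4w^3+8w^2−32w) + (52w^2+104w−416)
  4w^3+8w^2−32w = ((1/13)w)(52w^2+104w−416) + (0)
Last nonzero remainder: 52w^2+104w−416. Dividing through by 52 gives the monic gcd w^2+2w−8.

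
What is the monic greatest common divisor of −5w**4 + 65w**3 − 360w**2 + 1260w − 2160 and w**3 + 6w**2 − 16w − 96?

w − 4

Repeated division with remainder:
  −5w**4 + 65w**3 − 360w**2 + 1260w − 2160 = (−5w + 95)(w**3 + 6w**2 − 16w − 96) + (−1010w**2 + 2300w + 6960)
  w**3 + 6w**2 − 16w − 96 = (−(1/1010)w − 418/51005)(−1010w**2 + 2300w + 6960) + ((99360/10201)w − 397440/10201)
  −1010w**2 + 2300w + 6960 = (−(1030301/9936)w − 295829/1656)((99360/10201)w − 397440/10201) + (0)
Last nonzero remainder: (99360/10201)w − 397440/10201. Dividing through by 99360/10201 gives the monic gcd w − 4.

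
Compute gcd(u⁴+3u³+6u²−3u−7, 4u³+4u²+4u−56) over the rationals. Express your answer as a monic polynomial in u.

u²+3u+7

Repeated division with remainder:
  u⁴+3u³+6u²−3u−7 = ((1/4)u+1/2)(4u³+4u²+4u−56) + (3u²+9u+21)
  4u³+4u²+4u−56 = ((4/3)u−8/3)(3u²+9u+21) + (0)
Last nonzero remainder: 3u²+9u+21. Dividing through by 3 gives the monic gcd u²+3u+7.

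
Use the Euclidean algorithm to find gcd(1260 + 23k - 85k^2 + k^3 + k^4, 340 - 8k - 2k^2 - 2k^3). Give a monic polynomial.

-5 + k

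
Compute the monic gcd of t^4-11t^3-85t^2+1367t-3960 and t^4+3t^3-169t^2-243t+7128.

t^3-6t^2-115t+792

Apply the Euclidean algorithm:
  t^4-11t^3-85t^2+1367t-3960 = (t^4+3t^3-169t^2-243t+7128) + (-14t^3+84t^2+1610t-11088)
  t^4+3t^3-169t^2-243t+7128 = (-(1/14)t-9/14)(-14t^3+84t^2+1610t-11088) + (0)
Last nonzero remainder: -14t^3+84t^2+1610t-11088. Dividing through by -14 gives the monic gcd t^3-6t^2-115t+792.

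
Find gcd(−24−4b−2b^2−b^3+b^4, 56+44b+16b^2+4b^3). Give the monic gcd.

Apply the Euclidean algorithm:
  b^4−b^3−2b^2−4b−24 = ((1/4)b−5/4)(4b^3+16b^2+44b+56) + (7b^2+37b+46)
  4b^3+16b^2+44b+56 = ((4/7)b−36/49)(7b^2+37b+46) + ((2200/49)b+4400/49)
  7b^2+37b+46 = ((343/2200)b+1127/2200)((2200/49)b+4400/49) + (0)
Last nonzero remainder: (2200/49)b+4400/49. Dividing through by 2200/49 gives the monic gcd b+2.

2+b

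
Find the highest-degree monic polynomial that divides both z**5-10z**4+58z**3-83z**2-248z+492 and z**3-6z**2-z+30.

z**2-z-6

Apply the Euclidean algorithm:
  z**5-10z**4+58z**3-83z**2-248z+492 = (z**2-4z+35)(z**3-6z**2-z+30) + (93z**2-93z-558)
  z**3-6z**2-z+30 = ((1/93)z-5/93)(93z**2-93z-558) + (0)
Last nonzero remainder: 93z**2-93z-558. Dividing through by 93 gives the monic gcd z**2-z-6.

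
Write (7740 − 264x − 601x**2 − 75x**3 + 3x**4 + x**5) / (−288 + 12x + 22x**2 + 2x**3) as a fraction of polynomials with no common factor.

Euclidean algorithm in ℚ[x]:
  x**5 + 3x**4 − 75x**3 − 601x**2 − 264x + 7740 = ((1/2)x**2 − 4x + 7/2)(2x**3 + 22x**2 + 12x − 288) + (−486x**2 − 1458x + 8748)
  2x**3 + 22x**2 + 12x − 288 = (−(1/243)x − 8/243)(−486x**2 − 1458x + 8748) + (0)
Last nonzero remainder: −486x**2 − 1458x + 8748. Dividing through by −486 gives the monic gcd x**2 + 3x − 18.
Cancel x**2 + 3x − 18 from numerator and denominator to get the reduced form.

(−430 − 57x + x**3)/(16 + 2x)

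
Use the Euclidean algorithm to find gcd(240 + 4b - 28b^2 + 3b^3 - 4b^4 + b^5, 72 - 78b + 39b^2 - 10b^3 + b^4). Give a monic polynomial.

Repeated division with remainder:
  b^5 - 4b^4 + 3b^3 - 28b^2 + 4b + 240 = (b + 6)(b^4 - 10b^3 + 39b^2 - 78b + 72) + (24b^3 - 184b^2 + 400b - 192)
  b^4 - 10b^3 + 39b^2 - 78b + 72 = ((1/24)b - 7/72)(24b^3 - 184b^2 + 400b - 192) + ((40/9)b^2 - (280/9)b + 160/3)
  24b^3 - 184b^2 + 400b - 192 = ((27/5)b - 18/5)((40/9)b^2 - (280/9)b + 160/3) + (0)
Last nonzero remainder: (40/9)b^2 - (280/9)b + 160/3. Dividing through by 40/9 gives the monic gcd b^2 - 7b + 12.

12 - 7b + b^2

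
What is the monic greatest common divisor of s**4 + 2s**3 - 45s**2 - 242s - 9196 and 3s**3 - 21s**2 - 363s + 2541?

By polynomial division,
  s**4 + 2s**3 - 45s**2 - 242s - 9196 = ((1/3)s + 3)(3s**3 - 21s**2 - 363s + 2541) + (139s**2 - 16819)
  3s**3 - 21s**2 - 363s + 2541 = ((3/139)s - 21/139)(139s**2 - 16819) + (0)
Last nonzero remainder: 139s**2 - 16819. Dividing through by 139 gives the monic gcd s**2 - 121.

s**2 - 121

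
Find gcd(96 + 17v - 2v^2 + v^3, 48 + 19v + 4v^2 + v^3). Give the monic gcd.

3 + v

By polynomial division,
  v^3 - 2v^2 + 17v + 96 = (v^3 + 4v^2 + 19v + 48) + (-6v^2 - 2v + 48)
  v^3 + 4v^2 + 19v + 48 = (-(1/6)v - 11/18)(-6v^2 - 2v + 48) + ((232/9)v + 232/3)
  -6v^2 - 2v + 48 = (-(27/116)v + 18/29)((232/9)v + 232/3) + (0)
Last nonzero remainder: (232/9)v + 232/3. Dividing through by 232/9 gives the monic gcd v + 3.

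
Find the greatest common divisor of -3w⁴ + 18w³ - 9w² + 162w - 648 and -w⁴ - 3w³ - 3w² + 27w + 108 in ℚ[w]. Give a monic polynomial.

Apply the Euclidean algorithm:
  -3w⁴ + 18w³ - 9w² + 162w - 648 = (3)(-w⁴ - 3w³ - 3w² + 27w + 108) + (27w³ + 81w - 972)
  -w⁴ - 3w³ - 3w² + 27w + 108 = (-(1/27)w - 1/9)(27w³ + 81w - 972) + (0)
Last nonzero remainder: 27w³ + 81w - 972. Dividing through by 27 gives the monic gcd w³ + 3w - 36.

w³ + 3w - 36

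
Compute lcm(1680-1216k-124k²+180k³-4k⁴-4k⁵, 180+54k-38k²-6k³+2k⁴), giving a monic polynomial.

Apply the Euclidean algorithm:
  -4k⁵-4k⁴+180k³-124k²-1216k+1680 = (-2k-8)(2k⁴-6k³-38k²+54k+180) + (56k³-320k²-424k+3120)
  2k⁴-6k³-38k²+54k+180 = ((1/28)k+19/196)(56k³-320k²-424k+3120) + ((400/49)k²-(800/49)k-6000/49)
  56k³-320k²-424k+3120 = ((343/50)k-637/25)((400/49)k²-(800/49)k-6000/49) + (0)
Last nonzero remainder: (400/49)k²-(800/49)k-6000/49. Dividing through by 400/49 gives the monic gcd k²-2k-15.
Then lcm(f, g) = f·g / gcd(f, g); expanding and making the result monic gives the answer.

2520-1404k-910k²+543k³+70k⁴-52k⁵+k⁷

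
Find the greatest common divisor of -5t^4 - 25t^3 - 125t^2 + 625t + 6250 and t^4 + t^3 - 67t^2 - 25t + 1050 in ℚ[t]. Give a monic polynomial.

t^2 - 25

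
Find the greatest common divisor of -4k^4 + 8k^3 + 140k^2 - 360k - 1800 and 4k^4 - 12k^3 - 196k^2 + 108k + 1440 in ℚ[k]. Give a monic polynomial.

k^2 + 8k + 15

Apply the Euclidean algorithm:
  -4k^4 + 8k^3 + 140k^2 - 360k - 1800 = (-1)(4k^4 - 12k^3 - 196k^2 + 108k + 1440) + (-4k^3 - 56k^2 - 252k - 360)
  4k^4 - 12k^3 - 196k^2 + 108k + 1440 = (-k + 17)(-4k^3 - 56k^2 - 252k - 360) + (504k^2 + 4032k + 7560)
  -4k^3 - 56k^2 - 252k - 360 = (-(1/126)k - 1/21)(504k^2 + 4032k + 7560) + (0)
Last nonzero remainder: 504k^2 + 4032k + 7560. Dividing through by 504 gives the monic gcd k^2 + 8k + 15.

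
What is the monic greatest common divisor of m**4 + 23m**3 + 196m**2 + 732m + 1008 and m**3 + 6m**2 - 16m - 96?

m**2 + 10m + 24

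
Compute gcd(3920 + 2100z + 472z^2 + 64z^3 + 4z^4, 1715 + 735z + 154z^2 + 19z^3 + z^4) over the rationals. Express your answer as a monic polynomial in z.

245 + 70z + 12z^2 + z^3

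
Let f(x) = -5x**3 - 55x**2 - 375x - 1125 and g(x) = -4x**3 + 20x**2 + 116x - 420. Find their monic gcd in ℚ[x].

x + 5

Repeated division with remainder:
  -5x**3 - 55x**2 - 375x - 1125 = (5/4)(-4x**3 + 20x**2 + 116x - 420) + (-80x**2 - 520x - 600)
  -4x**3 + 20x**2 + 116x - 420 = ((1/20)x - 23/40)(-80x**2 - 520x - 600) + (-153x - 765)
  -80x**2 - 520x - 600 = ((80/153)x + 40/51)(-153x - 765) + (0)
Last nonzero remainder: -153x - 765. Dividing through by -153 gives the monic gcd x + 5.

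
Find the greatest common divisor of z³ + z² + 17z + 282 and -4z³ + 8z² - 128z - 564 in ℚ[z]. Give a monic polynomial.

By polynomial division,
  z³ + z² + 17z + 282 = (-1/4)(-4z³ + 8z² - 128z - 564) + (3z² - 15z + 141)
  -4z³ + 8z² - 128z - 564 = (-(4/3)z - 4)(3z² - 15z + 141) + (0)
Last nonzero remainder: 3z² - 15z + 141. Dividing through by 3 gives the monic gcd z² - 5z + 47.

z² - 5z + 47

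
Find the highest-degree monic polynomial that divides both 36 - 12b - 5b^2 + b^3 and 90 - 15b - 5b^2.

1

Euclidean algorithm in ℚ[b]:
  b^3 - 5b^2 - 12b + 36 = (-(1/5)b + 8/5)(-5b^2 - 15b + 90) + (30b - 108)
  -5b^2 - 15b + 90 = (-(1/6)b - 11/10)(30b - 108) + (-144/5)
  30b - 108 = (-(25/24)b + 15/4)(-144/5) + (0)
The last nonzero remainder is the constant -144/5, so the polynomials are coprime and gcd = 1.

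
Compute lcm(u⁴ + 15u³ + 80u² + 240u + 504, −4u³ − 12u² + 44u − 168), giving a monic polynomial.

u⁶ + 12u⁵ + 42u⁴ + 105u³ + 344u² + 168u + 3528

Apply the Euclidean algorithm:
  u⁴ + 15u³ + 80u² + 240u + 504 = (−(1/4)u − 3)(−4u³ − 12u² + 44u − 168) + (55u² + 330u)
  −4u³ − 12u² + 44u − 168 = (−(4/55)u + 12/55)(55u² + 330u) + (−28u − 168)
  55u² + 330u = (−(55/28)u)(−28u − 168) + (0)
Last nonzero remainder: −28u − 168. Dividing through by −28 gives the monic gcd u + 6.
Then lcm(f, g) = f·g / gcd(f, g); expanding and making the result monic gives the answer.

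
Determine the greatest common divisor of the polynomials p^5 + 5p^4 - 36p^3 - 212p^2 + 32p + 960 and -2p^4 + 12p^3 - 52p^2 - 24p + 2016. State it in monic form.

p^2 - 2p - 24

Repeated division with remainder:
  p^5 + 5p^4 - 36p^3 - 212p^2 + 32p + 960 = (-(1/2)p - 11/2)(-2p^4 + 12p^3 - 52p^2 - 24p + 2016) + (4p^3 - 510p^2 + 908p + 12048)
  -2p^4 + 12p^3 - 52p^2 - 24p + 2016 = (-(1/2)p - 243/4)(4p^3 - 510p^2 + 908p + 12048) + (-(61161/2)p^2 + 61161p + 733932)
  4p^3 - 510p^2 + 908p + 12048 = (-(8/61161)p + 1004/61161)(-(61161/2)p^2 + 61161p + 733932) + (0)
Last nonzero remainder: -(61161/2)p^2 + 61161p + 733932. Dividing through by -61161/2 gives the monic gcd p^2 - 2p - 24.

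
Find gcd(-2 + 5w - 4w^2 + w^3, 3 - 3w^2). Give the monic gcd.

Repeated division with remainder:
  w^3 - 4w^2 + 5w - 2 = (-(1/3)w + 4/3)(-3w^2 + 3) + (6w - 6)
  -3w^2 + 3 = (-(1/2)w - 1/2)(6w - 6) + (0)
Last nonzero remainder: 6w - 6. Dividing through by 6 gives the monic gcd w - 1.

-1 + w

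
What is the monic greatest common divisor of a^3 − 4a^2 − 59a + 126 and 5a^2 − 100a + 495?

a − 9

Repeated division with remainder:
  a^3 − 4a^2 − 59a + 126 = ((1/5)a + 16/5)(5a^2 − 100a + 495) + (162a − 1458)
  5a^2 − 100a + 495 = ((5/162)a − 55/162)(162a − 1458) + (0)
Last nonzero remainder: 162a − 1458. Dividing through by 162 gives the monic gcd a − 9.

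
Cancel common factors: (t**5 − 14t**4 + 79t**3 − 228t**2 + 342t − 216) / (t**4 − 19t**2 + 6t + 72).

(t**3 − 8t**2 + 22t − 24)/(t**2 + 6t + 8)

Euclidean algorithm in ℚ[t]:
  t**5 − 14t**4 + 79t**3 − 228t**2 + 342t − 216 = (t − 14)(t**4 − 19t**2 + 6t + 72) + (98t**3 − 500t**2 + 354t + 792)
  t**4 − 19t**2 + 6t + 72 = ((1/98)t + 125/2401)(98t**3 − 500t**2 + 354t + 792) + ((8208/2401)t**2 − (49248/2401)t + 73872/2401)
  98t**3 − 500t**2 + 354t + 792 = ((117649/4104)t + 26411/1026)((8208/2401)t**2 − (49248/2401)t + 73872/2401) + (0)
Last nonzero remainder: (8208/2401)t**2 − (49248/2401)t + 73872/2401. Dividing through by 8208/2401 gives the monic gcd t**2 − 6t + 9.
Cancel t**2 − 6t + 9 from numerator and denominator to get the reduced form.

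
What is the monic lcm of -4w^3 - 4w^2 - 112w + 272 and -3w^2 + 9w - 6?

w^4 + 27w^2 - 96w + 68

Repeated division with remainder:
  -4w^3 - 4w^2 - 112w + 272 = ((4/3)w + 16/3)(-3w^2 + 9w - 6) + (-152w + 304)
  -3w^2 + 9w - 6 = ((3/152)w - 3/152)(-152w + 304) + (0)
Last nonzero remainder: -152w + 304. Dividing through by -152 gives the monic gcd w - 2.
Then lcm(f, g) = f·g / gcd(f, g); expanding and making the result monic gives the answer.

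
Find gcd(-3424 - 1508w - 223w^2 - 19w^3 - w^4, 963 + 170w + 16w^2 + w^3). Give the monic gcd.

Euclidean algorithm in ℚ[w]:
  -w^4 - 19w^3 - 223w^2 - 1508w - 3424 = (-w - 3)(w^3 + 16w^2 + 170w + 963) + (-5w^2 - 35w - 535)
  w^3 + 16w^2 + 170w + 963 = (-(1/5)w - 9/5)(-5w^2 - 35w - 535) + (0)
Last nonzero remainder: -5w^2 - 35w - 535. Dividing through by -5 gives the monic gcd w^2 + 7w + 107.

107 + 7w + w^2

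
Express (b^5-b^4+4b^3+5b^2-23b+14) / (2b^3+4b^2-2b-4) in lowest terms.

Repeated division with remainder:
  b^5-b^4+4b^3+5b^2-23b+14 = ((1/2)b^2-(3/2)b+11/2)(2b^3+4b^2-2b-4) + (-18b^2-18b+36)
  2b^3+4b^2-2b-4 = (-(1/9)b-1/9)(-18b^2-18b+36) + (0)
Last nonzero remainder: -18b^2-18b+36. Dividing through by -18 gives the monic gcd b^2+b-2.
Cancel b^2+b-2 from numerator and denominator to get the reduced form.

(b^3-2b^2+8b-7)/(2b+2)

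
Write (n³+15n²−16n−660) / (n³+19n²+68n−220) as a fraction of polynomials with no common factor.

Apply the Euclidean algorithm:
  n³+15n²−16n−660 = (n³+19n²+68n−220) + (−4n²−84n−440)
  n³+19n²+68n−220 = (−(1/4)n+1/2)(−4n²−84n−440) + (0)
Last nonzero remainder: −4n²−84n−440. Dividing through by −4 gives the monic gcd n²+21n+110.
Cancel n²+21n+110 from numerator and denominator to get the reduced form.

(n−6)/(n−2)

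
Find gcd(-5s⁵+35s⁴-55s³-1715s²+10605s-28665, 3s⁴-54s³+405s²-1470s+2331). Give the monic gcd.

s²-7s+21

Apply the Euclidean algorithm:
  -5s⁵+35s⁴-55s³-1715s²+10605s-28665 = (-(5/3)s-55/3)(3s⁴-54s³+405s²-1470s+2331) + (-370s³+3260s²-12460s+14070)
  3s⁴-54s³+405s²-1470s+2331 = (-(3/370)s+102/1369)(-370s³+3260s²-12460s+14070) + ((83619/1369)s²-(585333/1369)s+1755999/1369)
  -370s³+3260s²-12460s+14070 = (-(506530/83619)s+917230/83619)((83619/1369)s²-(585333/1369)s+1755999/1369) + (0)
Last nonzero remainder: (83619/1369)s²-(585333/1369)s+1755999/1369. Dividing through by 83619/1369 gives the monic gcd s²-7s+21.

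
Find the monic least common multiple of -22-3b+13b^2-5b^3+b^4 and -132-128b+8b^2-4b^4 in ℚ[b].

Apply the Euclidean algorithm:
  b^4-5b^3+13b^2-3b-22 = (-1/4)(-4b^4+8b^2-128b-132) + (-5b^3+15b^2-35b-55)
  -4b^4+8b^2-128b-132 = ((4/5)b+12/5)(-5b^3+15b^2-35b-55) + (0)
Last nonzero remainder: -5b^3+15b^2-35b-55. Dividing through by -5 gives the monic gcd b^3-3b^2+7b+11.
Then lcm(f, g) = f·g / gcd(f, g); expanding and making the result monic gives the answer.

-66-31b+36b^2-2b^3-2b^4+b^5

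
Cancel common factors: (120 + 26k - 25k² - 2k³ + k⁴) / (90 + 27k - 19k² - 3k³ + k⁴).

(4 + k)/(3 + k)

By polynomial division,
  k⁴ - 2k³ - 25k² + 26k + 120 = (k⁴ - 3k³ - 19k² + 27k + 90) + (k³ - 6k² - k + 30)
  k⁴ - 3k³ - 19k² + 27k + 90 = (k + 3)(k³ - 6k² - k + 30) + (0)
The last nonzero remainder k³ - 6k² - k + 30 is already monic.
Cancel k³ - 6k² - k + 30 from numerator and denominator to get the reduced form.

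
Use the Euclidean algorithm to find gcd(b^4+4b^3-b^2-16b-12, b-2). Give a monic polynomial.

Euclidean algorithm in ℚ[b]:
  b^4+4b^3-b^2-16b-12 = (b^3+6b^2+11b+6)(b-2) + (0)
The last nonzero remainder b-2 is already monic.

b-2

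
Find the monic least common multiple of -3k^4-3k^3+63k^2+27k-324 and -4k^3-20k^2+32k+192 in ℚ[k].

k^5+5k^4-17k^3-93k^2+72k+432

By polynomial division,
  -3k^4-3k^3+63k^2+27k-324 = ((3/4)k-3)(-4k^3-20k^2+32k+192) + (-21k^2-21k+252)
  -4k^3-20k^2+32k+192 = ((4/21)k+16/21)(-21k^2-21k+252) + (0)
Last nonzero remainder: -21k^2-21k+252. Dividing through by -21 gives the monic gcd k^2+k-12.
Then lcm(f, g) = f·g / gcd(f, g); expanding and making the result monic gives the answer.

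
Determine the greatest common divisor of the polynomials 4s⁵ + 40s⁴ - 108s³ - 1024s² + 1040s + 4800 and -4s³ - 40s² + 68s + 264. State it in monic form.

s² - s - 6

Apply the Euclidean algorithm:
  4s⁵ + 40s⁴ - 108s³ - 1024s² + 1040s + 4800 = (-s² + 10)(-4s³ - 40s² + 68s + 264) + (-360s² + 360s + 2160)
  -4s³ - 40s² + 68s + 264 = ((1/90)s + 11/90)(-360s² + 360s + 2160) + (0)
Last nonzero remainder: -360s² + 360s + 2160. Dividing through by -360 gives the monic gcd s² - s - 6.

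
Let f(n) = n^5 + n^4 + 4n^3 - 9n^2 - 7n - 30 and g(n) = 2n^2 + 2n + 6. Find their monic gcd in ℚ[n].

Apply the Euclidean algorithm:
  n^5 + n^4 + 4n^3 - 9n^2 - 7n - 30 = ((1/2)n^3 + (1/2)n - 5)(2n^2 + 2n + 6) + (0)
Last nonzero remainder: 2n^2 + 2n + 6. Dividing through by 2 gives the monic gcd n^2 + n + 3.

n^2 + n + 3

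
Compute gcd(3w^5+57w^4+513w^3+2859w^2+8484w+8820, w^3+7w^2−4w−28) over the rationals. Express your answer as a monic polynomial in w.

Euclidean algorithm in ℚ[w]:
  3w^5+57w^4+513w^3+2859w^2+8484w+8820 = (3w^2+36w+273)(w^3+7w^2−4w−28) + (1176w^2+10584w+16464)
  w^3+7w^2−4w−28 = ((1/1176)w−1/588)(1176w^2+10584w+16464) + (0)
Last nonzero remainder: 1176w^2+10584w+16464. Dividing through by 1176 gives the monic gcd w^2+9w+14.

w^2+9w+14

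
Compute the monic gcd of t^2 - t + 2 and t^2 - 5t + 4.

1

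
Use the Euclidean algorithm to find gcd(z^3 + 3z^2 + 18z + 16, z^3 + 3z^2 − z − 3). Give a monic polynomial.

z + 1

By polynomial division,
  z^3 + 3z^2 + 18z + 16 = (z^3 + 3z^2 − z − 3) + (19z + 19)
  z^3 + 3z^2 − z − 3 = ((1/19)z^2 + (2/19)z − 3/19)(19z + 19) + (0)
Last nonzero remainder: 19z + 19. Dividing through by 19 gives the monic gcd z + 1.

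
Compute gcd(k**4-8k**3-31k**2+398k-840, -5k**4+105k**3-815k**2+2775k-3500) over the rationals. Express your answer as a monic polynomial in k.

Repeated division with remainder:
  k**4-8k**3-31k**2+398k-840 = (-1/5)(-5k**4+105k**3-815k**2+2775k-3500) + (13k**3-194k**2+953k-1540)
  -5k**4+105k**3-815k**2+2775k-3500 = (-(5/13)k+395/169)(13k**3-194k**2+953k-1540) + ((840/169)k**2-(7560/169)k+16800/169)
  13k**3-194k**2+953k-1540 = ((2197/840)k-1859/120)((840/169)k**2-(7560/169)k+16800/169) + (0)
Last nonzero remainder: (840/169)k**2-(7560/169)k+16800/169. Dividing through by 840/169 gives the monic gcd k**2-9k+20.

k**2-9k+20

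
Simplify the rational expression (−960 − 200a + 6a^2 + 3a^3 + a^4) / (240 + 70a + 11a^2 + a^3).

Apply the Euclidean algorithm:
  a^4 + 3a^3 + 6a^2 − 200a − 960 = (a − 8)(a^3 + 11a^2 + 70a + 240) + (24a^2 + 120a + 960)
  a^3 + 11a^2 + 70a + 240 = ((1/24)a + 1/4)(24a^2 + 120a + 960) + (0)
Last nonzero remainder: 24a^2 + 120a + 960. Dividing through by 24 gives the monic gcd a^2 + 5a + 40.
Cancel a^2 + 5a + 40 from numerator and denominator to get the reduced form.

(−24 − 2a + a^2)/(6 + a)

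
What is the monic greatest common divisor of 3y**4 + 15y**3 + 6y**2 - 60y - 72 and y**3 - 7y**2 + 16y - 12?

y - 2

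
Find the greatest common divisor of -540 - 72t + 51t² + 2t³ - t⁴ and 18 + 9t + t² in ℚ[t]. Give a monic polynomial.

By polynomial division,
  -t⁴ + 2t³ + 51t² - 72t - 540 = (-t² + 11t - 30)(t² + 9t + 18) + (0)
The last nonzero remainder t² + 9t + 18 is already monic.

18 + 9t + t²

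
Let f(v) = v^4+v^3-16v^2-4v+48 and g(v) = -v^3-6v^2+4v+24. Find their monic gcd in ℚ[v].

Repeated division with remainder:
  v^4+v^3-16v^2-4v+48 = (-v+5)(-v^3-6v^2+4v+24) + (18v^2-72)
  -v^3-6v^2+4v+24 = (-(1/18)v-1/3)(18v^2-72) + (0)
Last nonzero remainder: 18v^2-72. Dividing through by 18 gives the monic gcd v^2-4.

v^2-4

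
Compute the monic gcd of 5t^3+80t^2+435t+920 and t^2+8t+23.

By polynomial division,
  5t^3+80t^2+435t+920 = (5t+40)(t^2+8t+23) + (0)
The last nonzero remainder t^2+8t+23 is already monic.

t^2+8t+23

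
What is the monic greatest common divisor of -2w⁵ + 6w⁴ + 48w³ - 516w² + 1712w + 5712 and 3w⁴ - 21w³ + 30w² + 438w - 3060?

w³ - 12w² + 70w - 204

By polynomial division,
  -2w⁵ + 6w⁴ + 48w³ - 516w² + 1712w + 5712 = (-(2/3)w - 8/3)(3w⁴ - 21w³ + 30w² + 438w - 3060) + (12w³ - 144w² + 840w - 2448)
  3w⁴ - 21w³ + 30w² + 438w - 3060 = ((1/4)w + 5/4)(12w³ - 144w² + 840w - 2448) + (0)
Last nonzero remainder: 12w³ - 144w² + 840w - 2448. Dividing through by 12 gives the monic gcd w³ - 12w² + 70w - 204.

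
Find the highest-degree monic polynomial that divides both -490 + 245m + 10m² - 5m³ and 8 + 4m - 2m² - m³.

-2 + m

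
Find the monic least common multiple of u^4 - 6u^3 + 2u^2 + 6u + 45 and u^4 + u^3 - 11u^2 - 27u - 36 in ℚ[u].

u^6 - 7u^5 - 4u^4 + 76u^3 + 15u^2 - 117u - 540

By polynomial division,
  u^4 - 6u^3 + 2u^2 + 6u + 45 = (u^4 + u^3 - 11u^2 - 27u - 36) + (-7u^3 + 13u^2 + 33u + 81)
  u^4 + u^3 - 11u^2 - 27u - 36 = (-(1/7)u - 20/49)(-7u^3 + 13u^2 + 33u + 81) + (-(48/49)u^2 - (96/49)u - 144/49)
  -7u^3 + 13u^2 + 33u + 81 = ((343/48)u - 441/16)(-(48/49)u^2 - (96/49)u - 144/49) + (0)
Last nonzero remainder: -(48/49)u^2 - (96/49)u - 144/49. Dividing through by -48/49 gives the monic gcd u^2 + 2u + 3.
Then lcm(f, g) = f·g / gcd(f, g); expanding and making the result monic gives the answer.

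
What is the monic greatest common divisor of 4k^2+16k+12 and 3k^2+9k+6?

Euclidean algorithm in ℚ[k]:
  4k^2+16k+12 = (4/3)(3k^2+9k+6) + (4k+4)
  3k^2+9k+6 = ((3/4)k+3/2)(4k+4) + (0)
Last nonzero remainder: 4k+4. Dividing through by 4 gives the monic gcd k+1.

k+1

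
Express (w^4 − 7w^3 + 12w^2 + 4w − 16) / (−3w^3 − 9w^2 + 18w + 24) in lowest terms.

Repeated division with remainder:
  w^4 − 7w^3 + 12w^2 + 4w − 16 = (−(1/3)w + 10/3)(−3w^3 − 9w^2 + 18w + 24) + (48w^2 − 48w − 96)
  −3w^3 − 9w^2 + 18w + 24 = (−(1/16)w − 1/4)(48w^2 − 48w − 96) + (0)
Last nonzero remainder: 48w^2 − 48w − 96. Dividing through by 48 gives the monic gcd w^2 − w − 2.
Cancel w^2 − w − 2 from numerator and denominator to get the reduced form.

(−w^2 + 6w − 8)/(3w + 12)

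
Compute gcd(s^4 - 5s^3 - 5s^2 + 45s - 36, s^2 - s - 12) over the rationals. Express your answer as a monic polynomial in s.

s^2 - s - 12

Apply the Euclidean algorithm:
  s^4 - 5s^3 - 5s^2 + 45s - 36 = (s^2 - 4s + 3)(s^2 - s - 12) + (0)
The last nonzero remainder s^2 - s - 12 is already monic.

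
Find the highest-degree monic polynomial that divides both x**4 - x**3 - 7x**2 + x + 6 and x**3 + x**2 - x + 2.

x + 2

Euclidean algorithm in ℚ[x]:
  x**4 - x**3 - 7x**2 + x + 6 = (x - 2)(x**3 + x**2 - x + 2) + (-4x**2 - 3x + 10)
  x**3 + x**2 - x + 2 = (-(1/4)x - 1/16)(-4x**2 - 3x + 10) + ((21/16)x + 21/8)
  -4x**2 - 3x + 10 = (-(64/21)x + 80/21)((21/16)x + 21/8) + (0)
Last nonzero remainder: (21/16)x + 21/8. Dividing through by 21/16 gives the monic gcd x + 2.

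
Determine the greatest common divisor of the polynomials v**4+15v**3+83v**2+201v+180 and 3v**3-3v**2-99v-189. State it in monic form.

By polynomial division,
  v**4+15v**3+83v**2+201v+180 = ((1/3)v+16/3)(3v**3-3v**2-99v-189) + (132v**2+792v+1188)
  3v**3-3v**2-99v-189 = ((1/44)v-7/44)(132v**2+792v+1188) + (0)
Last nonzero remainder: 132v**2+792v+1188. Dividing through by 132 gives the monic gcd v**2+6v+9.

v**2+6v+9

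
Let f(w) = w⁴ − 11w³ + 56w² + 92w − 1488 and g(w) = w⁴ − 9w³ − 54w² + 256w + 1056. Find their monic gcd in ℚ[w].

Repeated division with remainder:
  w⁴ − 11w³ + 56w² + 92w − 1488 = (w⁴ − 9w³ − 54w² + 256w + 1056) + (−2w³ + 110w² − 164w − 2544)
  w⁴ − 9w³ − 54w² + 256w + 1056 = (−(1/2)w − 23)(−2w³ + 110w² − 164w − 2544) + (2394w² − 4788w − 57456)
  −2w³ + 110w² − 164w − 2544 = (−(1/1197)w + 53/1197)(2394w² − 4788w − 57456) + (0)
Last nonzero remainder: 2394w² − 4788w − 57456. Dividing through by 2394 gives the monic gcd w² − 2w − 24.

w² − 2w − 24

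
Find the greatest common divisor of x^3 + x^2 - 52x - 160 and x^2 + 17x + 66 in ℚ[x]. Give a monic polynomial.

1

Euclidean algorithm in ℚ[x]:
  x^3 + x^2 - 52x - 160 = (x - 16)(x^2 + 17x + 66) + (154x + 896)
  x^2 + 17x + 66 = ((1/154)x + 123/1694)(154x + 896) + (114/121)
  154x + 896 = ((9317/57)x + 54208/57)(114/121) + (0)
The last nonzero remainder is the constant 114/121, so the polynomials are coprime and gcd = 1.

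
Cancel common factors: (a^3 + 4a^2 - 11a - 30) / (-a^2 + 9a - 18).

(-a^2 - 7a - 10)/(a - 6)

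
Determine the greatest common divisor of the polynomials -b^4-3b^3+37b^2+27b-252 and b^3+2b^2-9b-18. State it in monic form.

b^2-9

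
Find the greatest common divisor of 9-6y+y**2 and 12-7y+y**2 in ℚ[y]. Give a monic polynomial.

-3+y

Repeated division with remainder:
  y**2-6y+9 = (y**2-7y+12) + (y-3)
  y**2-7y+12 = (y-4)(y-3) + (0)
The last nonzero remainder y-3 is already monic.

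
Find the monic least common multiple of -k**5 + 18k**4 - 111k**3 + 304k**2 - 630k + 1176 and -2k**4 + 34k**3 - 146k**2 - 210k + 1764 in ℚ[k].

k**7 - 21k**6 + 147k**5 - 313k**4 - 456k**3 + 2406k**2 - 7812k + 21168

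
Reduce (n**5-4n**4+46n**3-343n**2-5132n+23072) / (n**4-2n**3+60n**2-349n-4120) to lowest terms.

Repeated division with remainder:
  n**5-4n**4+46n**3-343n**2-5132n+23072 = (n-2)(n**4-2n**3+60n**2-349n-4120) + (-18n**3+126n**2-1710n+14832)
  n**4-2n**3+60n**2-349n-4120 = (-(1/18)n-5/18)(-18n**3+126n**2-1710n+14832) + (0)
Last nonzero remainder: -18n**3+126n**2-1710n+14832. Dividing through by -18 gives the monic gcd n**3-7n**2+95n-824.
Cancel n**3-7n**2+95n-824 from numerator and denominator to get the reduced form.

(n**2+3n-28)/(n+5)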